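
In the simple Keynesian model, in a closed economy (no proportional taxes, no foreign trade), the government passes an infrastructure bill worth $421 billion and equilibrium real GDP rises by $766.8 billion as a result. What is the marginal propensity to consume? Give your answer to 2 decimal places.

Implied spending multiplier k = ΔY/ΔG = 766.8/421 ≈ 1.8214.
Since k = 1/(1 − MPC), MPC = 1 − 1/k = 1 − ΔG/ΔY = 1 − 421/766.8 ≈ 0.45.

0.45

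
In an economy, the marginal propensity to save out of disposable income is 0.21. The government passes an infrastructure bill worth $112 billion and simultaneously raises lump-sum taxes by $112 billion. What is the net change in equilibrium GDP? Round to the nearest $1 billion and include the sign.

+$112 billion

MPC = 1 − MPS = 1 − 0.21 = 0.79.
Expenditure multiplier = 1/(1 − MPC) = 1/(1 − 0.79) = 1/0.21 ≈ 4.762.
ΔG contributes k·ΔG = (+$112 billion) / 0.21 ≈ +$533.3 billion.
ΔT of +$112 billion changes first-round spending by −c·ΔT = −$88.48 billion, contributing k·(−c·ΔT) = (−$88.48 billion) / 0.21 ≈ −$421.3 billion.
With ΔG = ΔT and no other leakages, the balanced-budget multiplier is 1, so ΔY = ΔG = +$112 billion.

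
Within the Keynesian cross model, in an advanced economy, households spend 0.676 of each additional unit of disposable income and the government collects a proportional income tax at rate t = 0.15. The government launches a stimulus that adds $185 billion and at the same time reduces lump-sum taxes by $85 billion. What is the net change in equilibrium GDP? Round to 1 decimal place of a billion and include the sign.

Expenditure multiplier = 1/(1 − c(1−t)) = 1/(1 − 0.676×0.85) = 1/0.4254 ≈ 2.351.
ΔG contributes k·ΔG = (+$185 billion) / 0.4254 ≈ +$434.9 billion.
ΔT of −$85 billion changes first-round spending by −c·ΔT = +$57.46 billion, contributing k·(−c·ΔT) = (+$57.46 billion) / 0.4254 ≈ +$135.1 billion.
Net ΔY = k(ΔG − c·ΔT) = (+$242.46 billion) / 0.4254 ≈ +$570 billion.

+$570.0 billion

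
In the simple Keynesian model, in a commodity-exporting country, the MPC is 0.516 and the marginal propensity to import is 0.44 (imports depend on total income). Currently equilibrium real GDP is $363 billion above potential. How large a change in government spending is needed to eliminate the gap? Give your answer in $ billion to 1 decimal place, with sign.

Spending multiplier = 1/(1 − c + m) = 1/(1 − 0.516 + 0.44) = 1/0.924 ≈ 1.082.
Need ΔY = −$363 billion, so ΔG = ΔY/k = (−$363 billion) × 0.924 ≈ −$335.4 billion.
The government should cut government spending by $335.4 billion.

−$335.4 billion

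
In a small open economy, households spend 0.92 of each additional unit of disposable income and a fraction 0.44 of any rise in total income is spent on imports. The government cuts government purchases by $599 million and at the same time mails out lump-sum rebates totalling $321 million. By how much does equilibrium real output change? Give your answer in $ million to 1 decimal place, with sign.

−$584.0 million

Expenditure multiplier = 1/(1 − c + m) = 1/(1 − 0.92 + 0.44) = 1/0.52 ≈ 1.923.
ΔG contributes k·ΔG = (−$599 million) / 0.52 ≈ −$1,151.9 million.
ΔT of −$321 million changes first-round spending by −c·ΔT = +$295.32 million, contributing k·(−c·ΔT) = (+$295.32 million) / 0.52 ≈ +$567.9 million.
Net ΔY = k(ΔG − c·ΔT) = (−$303.68 million) / 0.52 = −$584 million.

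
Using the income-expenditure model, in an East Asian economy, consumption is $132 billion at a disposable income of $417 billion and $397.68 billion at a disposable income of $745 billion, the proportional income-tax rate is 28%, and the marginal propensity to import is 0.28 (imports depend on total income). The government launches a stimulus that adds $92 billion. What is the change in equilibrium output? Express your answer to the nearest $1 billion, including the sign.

+$132 billion

MPC = ΔC/ΔYd = (397.68 − 132)/(745 − 417) = 265.68/328 = 0.81.
Expenditure multiplier = 1/(1 − c(1−t) + m) = 1/(1 − 0.81×0.72 + 0.28) = 1/0.6968 ≈ 1.435.
ΔY = k × ΔG = (+$92 billion) / 0.6968 ≈ +$132 billion.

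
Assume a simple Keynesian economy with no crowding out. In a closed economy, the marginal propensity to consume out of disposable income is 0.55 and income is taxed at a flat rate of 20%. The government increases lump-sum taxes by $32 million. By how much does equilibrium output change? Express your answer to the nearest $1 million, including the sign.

A lump-sum tax change of +$32 million shifts disposable income by −$32 million; first-round consumption changes by −c × ΔT = −0.55 × (+$32 million) = −$17.6 million.
Expenditure multiplier = 1/(1 − c(1−t)) = 1/(1 − 0.55×0.8) = 1/0.56 ≈ 1.786.
The tax multiplier is −c × k ≈ −0.982, so ΔY = k × (−c·ΔT) = (−$17.6 million) / 0.56 ≈ −$31 million.

−$31 million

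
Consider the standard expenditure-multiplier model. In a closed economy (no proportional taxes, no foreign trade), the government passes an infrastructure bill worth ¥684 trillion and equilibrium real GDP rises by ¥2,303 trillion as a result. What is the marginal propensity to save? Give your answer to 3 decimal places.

Implied spending multiplier k = ΔY/ΔG = 2,303/684 ≈ 3.367.
Since k = 1/(1 − MPC), MPC = 1 − 1/k = 1 − ΔG/ΔY = 1 − 684/2,303 ≈ 0.703.
MPS = 1 − MPC = 0.297.

0.297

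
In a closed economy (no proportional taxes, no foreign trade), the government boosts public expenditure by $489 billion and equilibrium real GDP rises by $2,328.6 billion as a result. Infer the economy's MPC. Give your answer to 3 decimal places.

Implied spending multiplier k = ΔY/ΔG = 2,328.6/489 ≈ 4.762.
Since k = 1/(1 − MPC), MPC = 1 − 1/k = 1 − ΔG/ΔY = 1 − 489/2,328.6 ≈ 0.790.

0.790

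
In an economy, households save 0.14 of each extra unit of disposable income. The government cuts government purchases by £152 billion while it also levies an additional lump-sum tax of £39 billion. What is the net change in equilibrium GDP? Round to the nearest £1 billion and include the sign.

MPC = 1 − MPS = 1 − 0.14 = 0.86.
Expenditure multiplier = 1/(1 − MPC) = 1/(1 − 0.86) = 1/0.14 ≈ 7.143.
ΔG contributes k·ΔG = (−£152 billion) / 0.14 ≈ −£1,085.7 billion.
ΔT of +£39 billion changes first-round spending by −c·ΔT = −£33.54 billion, contributing k·(−c·ΔT) = (−£33.54 billion) / 0.14 ≈ −£239.6 billion.
Net ΔY = k(ΔG − c·ΔT) = (−£185.54 billion) / 0.14 ≈ −£1,325 billion.

−£1,325 billion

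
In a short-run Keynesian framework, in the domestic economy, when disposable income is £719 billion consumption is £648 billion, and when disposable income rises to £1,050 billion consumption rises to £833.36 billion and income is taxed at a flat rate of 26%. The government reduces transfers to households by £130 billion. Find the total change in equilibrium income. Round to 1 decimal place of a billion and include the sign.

MPC = ΔC/ΔYd = (833.36 − 648)/(1,050 − 719) = 185.36/331 = 0.56.
The transfer change shifts disposable income by −£130 billion, so first-round consumption changes by c·ΔTR = 0.56 × (−£130 billion) = −£72.8 billion.
Expenditure multiplier = 1/(1 − c(1−t)) = 1/(1 − 0.56×0.74) = 1/0.5856 ≈ 1.708.
The transfer multiplier is c × k ≈ 0.956, so ΔY = k × (c·ΔTR) = (−£72.8 billion) / 0.5856 ≈ −£124.3 billion.

−£124.3 billion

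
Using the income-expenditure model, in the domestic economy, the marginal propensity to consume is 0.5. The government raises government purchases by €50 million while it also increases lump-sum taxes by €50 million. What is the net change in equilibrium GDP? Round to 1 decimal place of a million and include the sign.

Expenditure multiplier = 1/(1 − MPC) = 1/(1 − 0.5) = 1/0.5 = 2.
ΔG contributes k·ΔG = (+€50 million) / 0.5 = +€100 million.
ΔT of +€50 million changes first-round spending by −c·ΔT = −€25 million, contributing k·(−c·ΔT) = (−€25 million) / 0.5 = −€50 million.
With ΔG = ΔT and no other leakages, the balanced-budget multiplier is 1, so ΔY = ΔG = +€50 million.

+€50.0 million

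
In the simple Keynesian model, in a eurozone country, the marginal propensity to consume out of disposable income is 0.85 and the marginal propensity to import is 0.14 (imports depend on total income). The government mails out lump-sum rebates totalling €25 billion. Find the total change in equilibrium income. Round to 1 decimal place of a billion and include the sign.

A lump-sum tax change of −€25 billion shifts disposable income by +€25 billion; first-round consumption changes by −c × ΔT = −0.85 × (−€25 billion) = +€21.25 billion.
Expenditure multiplier = 1/(1 − c + m) = 1/(1 − 0.85 + 0.14) = 1/0.29 ≈ 3.448.
The tax multiplier is −c × k ≈ −2.931, so ΔY = k × (−c·ΔT) = (+€21.25 billion) / 0.29 ≈ +€73.3 billion.

+€73.3 billion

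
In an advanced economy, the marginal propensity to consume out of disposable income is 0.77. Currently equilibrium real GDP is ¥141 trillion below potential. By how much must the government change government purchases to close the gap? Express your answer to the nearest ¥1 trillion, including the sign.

+¥32 trillion

Spending multiplier = 1/(1 − MPC) = 1/(1 − 0.77) = 1/0.23 ≈ 4.348.
Need ΔY = +¥141 trillion, so ΔG = ΔY/k = (+¥141 trillion) × 0.23 ≈ +¥32 trillion.
The government should increase government purchases by ¥32 trillion.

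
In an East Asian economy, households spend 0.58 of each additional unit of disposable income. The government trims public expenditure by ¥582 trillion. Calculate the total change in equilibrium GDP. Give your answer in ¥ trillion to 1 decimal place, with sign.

Government-spending multiplier = 1/(1 − MPC) = 1/(1 − 0.58) = 1/0.42 ≈ 2.381.
ΔY = k × ΔG = (−¥582 trillion) / 0.42 ≈ −¥1,385.7 trillion.

−¥1,385.7 trillion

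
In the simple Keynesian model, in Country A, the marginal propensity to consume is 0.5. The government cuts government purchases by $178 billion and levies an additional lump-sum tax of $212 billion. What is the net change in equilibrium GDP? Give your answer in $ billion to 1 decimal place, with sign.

−$568.0 billion

Expenditure multiplier = 1/(1 − MPC) = 1/(1 − 0.5) = 1/0.5 = 2.
ΔG contributes k·ΔG = (−$178 billion) / 0.5 = −$356 billion.
ΔT of +$212 billion changes first-round spending by −c·ΔT = −$106 billion, contributing k·(−c·ΔT) = (−$106 billion) / 0.5 = −$212 billion.
Net ΔY = k(ΔG − c·ΔT) = (−$284 billion) / 0.5 = −$568 billion.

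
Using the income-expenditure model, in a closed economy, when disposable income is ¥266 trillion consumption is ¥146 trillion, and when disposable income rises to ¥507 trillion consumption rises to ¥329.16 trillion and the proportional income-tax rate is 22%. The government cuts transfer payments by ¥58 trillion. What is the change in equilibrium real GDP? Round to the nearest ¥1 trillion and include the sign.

MPC = ΔC/ΔYd = (329.16 − 146)/(507 − 266) = 183.16/241 = 0.76.
The transfer change shifts disposable income by −¥58 trillion, so first-round consumption changes by c·ΔTR = 0.76 × (−¥58 trillion) = −¥44.08 trillion.
Expenditure multiplier = 1/(1 − c(1−t)) = 1/(1 − 0.76×0.78) = 1/0.4072 ≈ 2.456.
The transfer multiplier is c × k ≈ 1.866, so ΔY = k × (c·ΔTR) = (−¥44.08 trillion) / 0.4072 ≈ −¥108 trillion.

−¥108 trillion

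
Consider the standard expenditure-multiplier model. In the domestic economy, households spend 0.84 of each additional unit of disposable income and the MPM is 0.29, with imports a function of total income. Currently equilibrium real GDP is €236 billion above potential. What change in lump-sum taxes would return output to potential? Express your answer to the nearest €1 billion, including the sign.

Spending multiplier = 1/(1 − c + m) = 1/(1 − 0.84 + 0.29) = 1/0.45 ≈ 2.222.
Tax multiplier = −c·k = −0.84/0.45 ≈ −1.867. Need ΔY = −€236 billion, so ΔT = ΔY/(−c·k) = −(−€236 billion) × 0.45 / 0.84 ≈ +€126 billion.
The government should raise lump-sum taxes by €126 billion.

+€126 billion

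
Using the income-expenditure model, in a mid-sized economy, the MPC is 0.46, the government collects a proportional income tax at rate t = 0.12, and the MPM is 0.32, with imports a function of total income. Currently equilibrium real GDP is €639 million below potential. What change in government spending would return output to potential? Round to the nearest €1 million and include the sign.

Spending multiplier = 1/(1 − c(1−t) + m) = 1/(1 − 0.46×0.88 + 0.32) = 1/0.9152 ≈ 1.093.
Need ΔY = +€639 million, so ΔG = ΔY/k = (+€639 million) × 0.9152 ≈ +€585 million.
The government should increase government spending by €585 million.

+€585 million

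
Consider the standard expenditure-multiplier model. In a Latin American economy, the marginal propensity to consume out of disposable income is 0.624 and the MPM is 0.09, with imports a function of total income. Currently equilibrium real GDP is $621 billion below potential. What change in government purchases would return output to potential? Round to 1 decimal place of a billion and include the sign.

Spending multiplier = 1/(1 − c + m) = 1/(1 − 0.624 + 0.09) = 1/0.466 ≈ 2.146.
Need ΔY = +$621 billion, so ΔG = ΔY/k = (+$621 billion) × 0.466 ≈ +$289.4 billion.
The government should increase government purchases by $289.4 billion.

+$289.4 billion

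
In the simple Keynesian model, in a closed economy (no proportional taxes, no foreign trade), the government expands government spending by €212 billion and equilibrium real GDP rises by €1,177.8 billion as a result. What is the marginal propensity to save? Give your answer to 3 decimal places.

0.180

Implied spending multiplier k = ΔY/ΔG = 1,177.8/212 ≈ 5.5557.
Since k = 1/(1 − MPC), MPC = 1 − 1/k = 1 − ΔG/ΔY = 1 − 212/1,177.8 ≈ 0.820.
MPS = 1 − MPC = 0.180.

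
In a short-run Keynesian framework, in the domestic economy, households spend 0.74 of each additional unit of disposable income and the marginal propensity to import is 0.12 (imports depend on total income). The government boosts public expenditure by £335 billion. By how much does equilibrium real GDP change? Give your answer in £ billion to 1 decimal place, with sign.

Government-spending multiplier = 1/(1 − c + m) = 1/(1 − 0.74 + 0.12) = 1/0.38 ≈ 2.632.
ΔY = k × ΔG = (+£335 billion) / 0.38 ≈ +£881.6 billion.

+£881.6 billion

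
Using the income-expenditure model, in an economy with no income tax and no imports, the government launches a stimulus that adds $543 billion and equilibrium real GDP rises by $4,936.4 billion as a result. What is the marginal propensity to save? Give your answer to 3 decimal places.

0.110

Implied spending multiplier k = ΔY/ΔG = 4,936.4/543 ≈ 9.091.
Since k = 1/(1 − MPC), MPC = 1 − 1/k = 1 − ΔG/ΔY = 1 − 543/4,936.4 ≈ 0.890.
MPS = 1 − MPC = 0.110.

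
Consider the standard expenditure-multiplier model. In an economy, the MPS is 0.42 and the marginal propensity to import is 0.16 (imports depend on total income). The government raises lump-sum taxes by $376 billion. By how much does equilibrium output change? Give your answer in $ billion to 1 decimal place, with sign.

MPC = 1 − MPS = 1 − 0.42 = 0.58.
A lump-sum tax change of +$376 billion shifts disposable income by −$376 billion; first-round consumption changes by −c × ΔT = −0.58 × (+$376 billion) = −$218.08 billion.
Expenditure multiplier = 1/(1 − c + m) = 1/(1 − 0.58 + 0.16) = 1/0.58 ≈ 1.724.
The tax multiplier is −c × k = −1, so ΔY = k × (−c·ΔT) = (−$218.08 billion) / 0.58 = −$376 billion.

−$376.0 billion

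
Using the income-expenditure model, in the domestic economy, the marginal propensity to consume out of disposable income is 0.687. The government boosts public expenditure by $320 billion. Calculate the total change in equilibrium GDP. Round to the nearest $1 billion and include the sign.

+$1,022 billion

Expenditure multiplier = 1/(1 − MPC) = 1/(1 − 0.687) = 1/0.313 ≈ 3.195.
ΔY = k × ΔG = (+$320 billion) / 0.313 ≈ +$1,022 billion.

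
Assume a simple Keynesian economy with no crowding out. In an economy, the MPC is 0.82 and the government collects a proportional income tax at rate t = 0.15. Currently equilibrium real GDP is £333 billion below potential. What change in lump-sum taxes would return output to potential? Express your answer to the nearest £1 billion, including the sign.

−£123 billion

Spending multiplier = 1/(1 − c(1−t)) = 1/(1 − 0.82×0.85) = 1/0.303 ≈ 3.3.
Tax multiplier = −c·k = −0.82/0.303 ≈ −2.706. Need ΔY = +£333 billion, so ΔT = ΔY/(−c·k) = −(+£333 billion) × 0.303 / 0.82 ≈ −£123 billion.
The government should cut lump-sum taxes by £123 billion.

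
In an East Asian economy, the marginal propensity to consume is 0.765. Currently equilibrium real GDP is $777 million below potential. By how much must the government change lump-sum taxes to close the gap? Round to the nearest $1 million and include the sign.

−$239 million

Spending multiplier = 1/(1 − MPC) = 1/(1 − 0.765) = 1/0.235 ≈ 4.255.
Tax multiplier = −c·k = −0.765/0.235 ≈ −3.255. Need ΔY = +$777 million, so ΔT = ΔY/(−c·k) = −(+$777 million) × 0.235 / 0.765 ≈ −$239 million.
The government should cut lump-sum taxes by $239 million.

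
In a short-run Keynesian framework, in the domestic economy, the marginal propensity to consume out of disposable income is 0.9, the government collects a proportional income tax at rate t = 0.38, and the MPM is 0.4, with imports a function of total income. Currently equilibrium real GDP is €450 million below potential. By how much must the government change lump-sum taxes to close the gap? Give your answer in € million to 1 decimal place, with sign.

−€421.0 million

Spending multiplier = 1/(1 − c(1−t) + m) = 1/(1 − 0.9×0.62 + 0.4) = 1/0.842 ≈ 1.188.
Tax multiplier = −c·k = −0.9/0.842 ≈ −1.069. Need ΔY = +€450 million, so ΔT = ΔY/(−c·k) = −(+€450 million) × 0.842 / 0.9 = −€421 million.
The government should cut lump-sum taxes by €421 million.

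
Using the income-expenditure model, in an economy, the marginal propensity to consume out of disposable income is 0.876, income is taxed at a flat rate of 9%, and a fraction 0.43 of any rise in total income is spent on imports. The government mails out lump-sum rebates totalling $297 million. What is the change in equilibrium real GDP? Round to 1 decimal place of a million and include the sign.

+$411.1 million

A lump-sum tax change of −$297 million shifts disposable income by +$297 million; first-round consumption changes by −c × ΔT = −0.876 × (−$297 million) = +$260.172 million.
Expenditure multiplier = 1/(1 − c(1−t) + m) = 1/(1 − 0.876×0.91 + 0.43) = 1/0.63284 ≈ 1.58.
The tax multiplier is −c × k ≈ −1.384, so ΔY = k × (−c·ΔT) = (+$260.172 million) / 0.63284 ≈ +$411.1 million.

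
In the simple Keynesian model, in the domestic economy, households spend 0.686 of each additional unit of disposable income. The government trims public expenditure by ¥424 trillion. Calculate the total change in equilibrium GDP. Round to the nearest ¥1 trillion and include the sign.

Government-spending multiplier = 1/(1 − MPC) = 1/(1 − 0.686) = 1/0.314 ≈ 3.185.
ΔY = k × ΔG = (−¥424 trillion) / 0.314 ≈ −¥1,350 trillion.

−¥1,350 trillion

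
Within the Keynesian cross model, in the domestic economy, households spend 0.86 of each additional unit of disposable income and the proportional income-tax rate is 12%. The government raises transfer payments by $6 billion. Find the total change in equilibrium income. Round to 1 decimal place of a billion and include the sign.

+$21.2 billion

The transfer change shifts disposable income by +$6 billion, so first-round consumption changes by c·ΔTR = 0.86 × (+$6 billion) = +$5.16 billion.
Expenditure multiplier = 1/(1 − c(1−t)) = 1/(1 − 0.86×0.88) = 1/0.2432 ≈ 4.112.
The transfer multiplier is c × k ≈ 3.536, so ΔY = k × (c·ΔTR) = (+$5.16 billion) / 0.2432 ≈ +$21.2 billion.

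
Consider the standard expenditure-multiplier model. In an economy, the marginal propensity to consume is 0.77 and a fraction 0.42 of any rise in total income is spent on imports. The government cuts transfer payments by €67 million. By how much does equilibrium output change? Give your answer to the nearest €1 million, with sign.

−€79 million

The transfer change shifts disposable income by −€67 million, so first-round consumption changes by c·ΔTR = 0.77 × (−€67 million) = −€51.59 million.
Expenditure multiplier = 1/(1 − c + m) = 1/(1 − 0.77 + 0.42) = 1/0.65 ≈ 1.538.
The transfer multiplier is c × k ≈ 1.185, so ΔY = k × (c·ΔTR) = (−€51.59 million) / 0.65 ≈ −€79 million.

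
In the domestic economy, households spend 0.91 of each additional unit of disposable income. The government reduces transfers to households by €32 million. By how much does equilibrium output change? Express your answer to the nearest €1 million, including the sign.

−€324 million

The transfer change shifts disposable income by −€32 million, so first-round consumption changes by c·ΔTR = 0.91 × (−€32 million) = −€29.12 million.
Expenditure multiplier = 1/(1 − MPC) = 1/(1 − 0.91) = 1/0.09 ≈ 11.111.
The transfer multiplier is c × k ≈ 10.111, so ΔY = k × (c·ΔTR) = (−€29.12 million) / 0.09 ≈ −€324 million.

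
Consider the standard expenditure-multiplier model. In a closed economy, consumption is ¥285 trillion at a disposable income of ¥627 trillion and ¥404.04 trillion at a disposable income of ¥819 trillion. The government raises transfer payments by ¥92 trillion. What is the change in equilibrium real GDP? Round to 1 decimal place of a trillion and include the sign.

+¥150.1 trillion

MPC = ΔC/ΔYd = (404.04 − 285)/(819 − 627) = 119.04/192 = 0.62.
The transfer change shifts disposable income by +¥92 trillion, so first-round consumption changes by c·ΔTR = 0.62 × (+¥92 trillion) = +¥57.04 trillion.
Expenditure multiplier = 1/(1 − MPC) = 1/(1 − 0.62) = 1/0.38 ≈ 2.632.
The transfer multiplier is c × k ≈ 1.632, so ΔY = k × (c·ΔTR) = (+¥57.04 trillion) / 0.38 ≈ +¥150.1 trillion.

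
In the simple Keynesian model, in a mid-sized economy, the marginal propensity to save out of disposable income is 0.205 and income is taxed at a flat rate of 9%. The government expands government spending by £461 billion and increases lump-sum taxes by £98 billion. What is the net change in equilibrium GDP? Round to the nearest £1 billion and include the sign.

+£1,385 billion

MPC = 1 − MPS = 1 − 0.205 = 0.795.
Expenditure multiplier = 1/(1 − c(1−t)) = 1/(1 − 0.795×0.91) = 1/0.27655 ≈ 3.616.
ΔG contributes k·ΔG = (+£461 billion) / 0.27655 ≈ +£1,667 billion.
ΔT of +£98 billion changes first-round spending by −c·ΔT = −£77.91 billion, contributing k·(−c·ΔT) = (−£77.91 billion) / 0.27655 ≈ −£281.7 billion.
Net ΔY = k(ΔG − c·ΔT) = (+£383.09 billion) / 0.27655 ≈ +£1,385 billion.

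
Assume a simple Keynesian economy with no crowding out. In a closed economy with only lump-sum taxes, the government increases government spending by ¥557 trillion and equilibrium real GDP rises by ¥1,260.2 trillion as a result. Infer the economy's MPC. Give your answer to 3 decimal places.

Implied spending multiplier k = ΔY/ΔG = 1,260.2/557 ≈ 2.2625.
Since k = 1/(1 − MPC), MPC = 1 − 1/k = 1 − ΔG/ΔY = 1 − 557/1,260.2 ≈ 0.558.

0.558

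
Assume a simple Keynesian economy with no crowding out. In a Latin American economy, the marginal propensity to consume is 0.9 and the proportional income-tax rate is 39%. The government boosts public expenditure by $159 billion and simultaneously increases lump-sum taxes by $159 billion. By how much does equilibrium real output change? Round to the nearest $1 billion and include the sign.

Expenditure multiplier = 1/(1 − c(1−t)) = 1/(1 − 0.9×0.61) = 1/0.451 ≈ 2.217.
ΔG contributes k·ΔG = (+$159 billion) / 0.451 ≈ +$352.5 billion.
ΔT of +$159 billion changes first-round spending by −c·ΔT = −$143.1 billion, contributing k·(−c·ΔT) = (−$143.1 billion) / 0.451 ≈ −$317.3 billion.
Net ΔY = k(ΔG − c·ΔT) = (+$15.9 billion) / 0.451 ≈ +$35 billion.

+$35 billion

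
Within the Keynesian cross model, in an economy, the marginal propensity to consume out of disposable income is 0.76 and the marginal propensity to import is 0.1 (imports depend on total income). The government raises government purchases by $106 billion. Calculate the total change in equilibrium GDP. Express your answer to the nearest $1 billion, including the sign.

+$312 billion

Spending multiplier = 1/(1 − c + m) = 1/(1 − 0.76 + 0.1) = 1/0.34 ≈ 2.941.
ΔY = k × ΔG = (+$106 billion) / 0.34 ≈ +$312 billion.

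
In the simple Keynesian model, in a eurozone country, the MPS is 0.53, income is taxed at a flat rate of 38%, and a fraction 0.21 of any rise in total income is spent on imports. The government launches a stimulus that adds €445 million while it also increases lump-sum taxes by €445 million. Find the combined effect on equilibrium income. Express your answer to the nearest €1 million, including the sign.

MPC = 1 − MPS = 1 − 0.53 = 0.47.
Expenditure multiplier = 1/(1 − c(1−t) + m) = 1/(1 − 0.47×0.62 + 0.21) = 1/0.9186 ≈ 1.089.
ΔG contributes k·ΔG = (+€445 million) / 0.9186 ≈ +€484.4 million.
ΔT of +€445 million changes first-round spending by −c·ΔT = −€209.15 million, contributing k·(−c·ΔT) = (−€209.15 million) / 0.9186 ≈ −€227.7 million.
Net ΔY = k(ΔG − c·ΔT) = (+€235.85 million) / 0.9186 ≈ +€257 million.

+€257 million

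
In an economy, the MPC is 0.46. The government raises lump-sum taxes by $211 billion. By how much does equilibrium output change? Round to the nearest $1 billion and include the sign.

A lump-sum tax change of +$211 billion shifts disposable income by −$211 billion; first-round consumption changes by −c × ΔT = −0.46 × (+$211 billion) = −$97.06 billion.
Expenditure multiplier = 1/(1 − MPC) = 1/(1 − 0.46) = 1/0.54 ≈ 1.852.
The tax multiplier is −c × k ≈ −0.852, so ΔY = k × (−c·ΔT) = (−$97.06 billion) / 0.54 ≈ −$180 billion.

−$180 billion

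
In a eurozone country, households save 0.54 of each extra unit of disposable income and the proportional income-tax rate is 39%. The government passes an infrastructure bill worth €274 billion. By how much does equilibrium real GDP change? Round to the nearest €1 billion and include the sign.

+€381 billion

MPC = 1 − MPS = 1 − 0.54 = 0.46.
Government-spending multiplier = 1/(1 − c(1−t)) = 1/(1 − 0.46×0.61) = 1/0.7194 ≈ 1.39.
ΔY = k × ΔG = (+€274 billion) / 0.7194 ≈ +€381 billion.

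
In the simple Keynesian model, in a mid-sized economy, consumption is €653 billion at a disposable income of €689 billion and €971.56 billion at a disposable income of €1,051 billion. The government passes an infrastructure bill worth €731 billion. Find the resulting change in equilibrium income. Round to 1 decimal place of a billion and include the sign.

+€6,091.7 billion

MPC = ΔC/ΔYd = (971.56 − 653)/(1,051 − 689) = 318.56/362 = 0.88.
Expenditure multiplier = 1/(1 − MPC) = 1/(1 − 0.88) = 1/0.12 ≈ 8.333.
ΔY = k × ΔG = (+€731 billion) / 0.12 ≈ +€6,091.7 billion.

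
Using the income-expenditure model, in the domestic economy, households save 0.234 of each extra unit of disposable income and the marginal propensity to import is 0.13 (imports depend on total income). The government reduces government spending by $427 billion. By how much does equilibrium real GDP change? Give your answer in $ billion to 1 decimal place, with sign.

−$1,173.1 billion

MPC = 1 − MPS = 1 − 0.234 = 0.766.
Government-spending multiplier = 1/(1 − c + m) = 1/(1 − 0.766 + 0.13) = 1/0.364 ≈ 2.747.
ΔY = k × ΔG = (−$427 billion) / 0.364 ≈ −$1,173.1 billion.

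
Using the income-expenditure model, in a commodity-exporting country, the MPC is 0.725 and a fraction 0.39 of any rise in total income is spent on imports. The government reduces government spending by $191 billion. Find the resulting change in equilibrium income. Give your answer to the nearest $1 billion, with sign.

Government-spending multiplier = 1/(1 − c + m) = 1/(1 − 0.725 + 0.39) = 1/0.665 ≈ 1.504.
ΔY = k × ΔG = (−$191 billion) / 0.665 ≈ −$287 billion.

−$287 billion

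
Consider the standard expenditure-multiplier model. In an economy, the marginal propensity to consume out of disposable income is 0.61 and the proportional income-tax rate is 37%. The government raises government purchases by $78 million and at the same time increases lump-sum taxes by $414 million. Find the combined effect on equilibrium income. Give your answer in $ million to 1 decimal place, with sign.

−$283.5 million

Expenditure multiplier = 1/(1 − c(1−t)) = 1/(1 − 0.61×0.63) = 1/0.6157 ≈ 1.624.
ΔG contributes k·ΔG = (+$78 million) / 0.6157 ≈ +$126.7 million.
ΔT of +$414 million changes first-round spending by −c·ΔT = −$252.54 million, contributing k·(−c·ΔT) = (−$252.54 million) / 0.6157 ≈ −$410.2 million.
Net ΔY = k(ΔG − c·ΔT) = (−$174.54 million) / 0.6157 ≈ −$283.5 million.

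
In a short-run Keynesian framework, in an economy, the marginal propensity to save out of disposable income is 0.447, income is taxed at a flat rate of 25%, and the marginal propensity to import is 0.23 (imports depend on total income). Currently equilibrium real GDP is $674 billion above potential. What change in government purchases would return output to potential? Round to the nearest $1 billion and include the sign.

MPC = 1 − MPS = 1 − 0.447 = 0.553.
Spending multiplier = 1/(1 − c(1−t) + m) = 1/(1 − 0.553×0.75 + 0.23) = 1/0.81525 ≈ 1.227.
Need ΔY = −$674 billion, so ΔG = ΔY/k = (−$674 billion) × 0.81525 ≈ −$549 billion.
The government should cut government purchases by $549 billion.

−$549 billion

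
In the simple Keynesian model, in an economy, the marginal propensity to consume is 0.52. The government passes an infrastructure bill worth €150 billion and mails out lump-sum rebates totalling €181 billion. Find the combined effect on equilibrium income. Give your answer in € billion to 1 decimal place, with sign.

Expenditure multiplier = 1/(1 − MPC) = 1/(1 − 0.52) = 1/0.48 ≈ 2.083.
ΔG contributes k·ΔG = (+€150 billion) / 0.48 = +€312.5 billion.
ΔT of −€181 billion changes first-round spending by −c·ΔT = +€94.12 billion, contributing k·(−c·ΔT) = (+€94.12 billion) / 0.48 ≈ +€196.1 billion.
Net ΔY = k(ΔG − c·ΔT) = (+€244.12 billion) / 0.48 ≈ +€508.6 billion.

+€508.6 billion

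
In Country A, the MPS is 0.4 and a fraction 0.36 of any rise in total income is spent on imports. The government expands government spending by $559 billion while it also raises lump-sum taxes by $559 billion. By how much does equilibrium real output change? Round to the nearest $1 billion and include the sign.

+$294 billion

MPC = 1 − MPS = 1 − 0.4 = 0.6.
Expenditure multiplier = 1/(1 − c + m) = 1/(1 − 0.6 + 0.36) = 1/0.76 ≈ 1.316.
ΔG contributes k·ΔG = (+$559 billion) / 0.76 ≈ +$735.5 billion.
ΔT of +$559 billion changes first-round spending by −c·ΔT = −$335.4 billion, contributing k·(−c·ΔT) = (−$335.4 billion) / 0.76 ≈ −$441.3 billion.
Net ΔY = k(ΔG − c·ΔT) = (+$223.6 billion) / 0.76 ≈ +$294 billion.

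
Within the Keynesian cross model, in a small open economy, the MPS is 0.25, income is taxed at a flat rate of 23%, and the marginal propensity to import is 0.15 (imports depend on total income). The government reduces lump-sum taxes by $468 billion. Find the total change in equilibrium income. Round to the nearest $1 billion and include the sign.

MPC = 1 − MPS = 1 − 0.25 = 0.75.
A lump-sum tax change of −$468 billion shifts disposable income by +$468 billion; first-round consumption changes by −c × ΔT = −0.75 × (−$468 billion) = +$351 billion.
Expenditure multiplier = 1/(1 − c(1−t) + m) = 1/(1 − 0.75×0.77 + 0.15) = 1/0.5725 ≈ 1.747.
The tax multiplier is −c × k ≈ −1.31, so ΔY = k × (−c·ΔT) = (+$351 billion) / 0.5725 ≈ +$613 billion.

+$613 billion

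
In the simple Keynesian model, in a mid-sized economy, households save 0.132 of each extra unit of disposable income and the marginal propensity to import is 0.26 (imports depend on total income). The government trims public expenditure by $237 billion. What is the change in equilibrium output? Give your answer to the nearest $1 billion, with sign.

MPC = 1 − MPS = 1 − 0.132 = 0.868.
Government-spending multiplier = 1/(1 − c + m) = 1/(1 − 0.868 + 0.26) = 1/0.392 ≈ 2.551.
ΔY = k × ΔG = (−$237 billion) / 0.392 ≈ −$605 billion.

−$605 billion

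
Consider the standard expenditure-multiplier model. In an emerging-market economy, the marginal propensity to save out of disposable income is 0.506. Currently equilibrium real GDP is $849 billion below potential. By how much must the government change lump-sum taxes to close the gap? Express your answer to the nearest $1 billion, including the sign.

−$870 billion

MPC = 1 − MPS = 1 − 0.506 = 0.494.
Spending multiplier = 1/(1 − MPC) = 1/(1 − 0.494) = 1/0.506 ≈ 1.976.
Tax multiplier = −c·k = −0.494/0.506 ≈ −0.976. Need ΔY = +$849 billion, so ΔT = ΔY/(−c·k) = −(+$849 billion) × 0.506 / 0.494 ≈ −$870 billion.
The government should cut lump-sum taxes by $870 billion.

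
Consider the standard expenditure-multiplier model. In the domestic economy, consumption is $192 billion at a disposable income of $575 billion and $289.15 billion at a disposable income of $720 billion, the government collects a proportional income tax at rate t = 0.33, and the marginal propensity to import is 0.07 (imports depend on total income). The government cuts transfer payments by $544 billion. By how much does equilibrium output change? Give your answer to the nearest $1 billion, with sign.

−$587 billion

MPC = ΔC/ΔYd = (289.15 − 192)/(720 − 575) = 97.15/145 = 0.67.
The transfer change shifts disposable income by −$544 billion, so first-round consumption changes by c·ΔTR = 0.67 × (−$544 billion) = −$364.48 billion.
Expenditure multiplier = 1/(1 − c(1−t) + m) = 1/(1 − 0.67×0.67 + 0.07) = 1/0.6211 ≈ 1.61.
The transfer multiplier is c × k ≈ 1.079, so ΔY = k × (c·ΔTR) = (−$364.48 billion) / 0.6211 ≈ −$587 billion.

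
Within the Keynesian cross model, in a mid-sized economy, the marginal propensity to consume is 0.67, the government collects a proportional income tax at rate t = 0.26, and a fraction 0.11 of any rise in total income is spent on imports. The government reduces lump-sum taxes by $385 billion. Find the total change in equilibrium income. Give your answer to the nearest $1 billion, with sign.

A lump-sum tax change of −$385 billion shifts disposable income by +$385 billion; first-round consumption changes by −c × ΔT = −0.67 × (−$385 billion) = +$257.95 billion.
Expenditure multiplier = 1/(1 − c(1−t) + m) = 1/(1 − 0.67×0.74 + 0.11) = 1/0.6142 ≈ 1.628.
The tax multiplier is −c × k ≈ −1.091, so ΔY = k × (−c·ΔT) = (+$257.95 billion) / 0.6142 ≈ +$420 billion.

+$420 billion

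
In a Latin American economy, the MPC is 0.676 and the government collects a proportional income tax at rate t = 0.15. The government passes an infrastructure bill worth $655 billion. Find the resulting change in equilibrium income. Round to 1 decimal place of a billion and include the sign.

+$1,539.7 billion

Expenditure multiplier = 1/(1 − c(1−t)) = 1/(1 − 0.676×0.85) = 1/0.4254 ≈ 2.351.
ΔY = k × ΔG = (+$655 billion) / 0.4254 ≈ +$1,539.7 billion.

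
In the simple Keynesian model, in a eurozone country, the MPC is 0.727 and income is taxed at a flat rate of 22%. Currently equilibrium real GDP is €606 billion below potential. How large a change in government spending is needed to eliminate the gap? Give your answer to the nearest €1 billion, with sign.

Spending multiplier = 1/(1 − c(1−t)) = 1/(1 − 0.727×0.78) = 1/0.43294 ≈ 2.31.
Need ΔY = +€606 billion, so ΔG = ΔY/k = (+€606 billion) × 0.43294 ≈ +€262 billion.
The government should increase government spending by €262 billion.

+€262 billion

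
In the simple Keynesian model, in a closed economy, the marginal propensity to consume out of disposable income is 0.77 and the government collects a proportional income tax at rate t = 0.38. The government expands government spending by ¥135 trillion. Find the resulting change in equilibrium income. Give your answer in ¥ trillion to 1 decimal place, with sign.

Spending multiplier = 1/(1 − c(1−t)) = 1/(1 − 0.77×0.62) = 1/0.5226 ≈ 1.914.
ΔY = k × ΔG = (+¥135 trillion) / 0.5226 ≈ +¥258.3 trillion.

+¥258.3 trillion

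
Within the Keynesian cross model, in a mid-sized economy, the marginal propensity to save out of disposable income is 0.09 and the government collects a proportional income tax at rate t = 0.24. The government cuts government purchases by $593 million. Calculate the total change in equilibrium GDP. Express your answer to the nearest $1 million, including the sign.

MPC = 1 − MPS = 1 − 0.09 = 0.91.
Spending multiplier = 1/(1 − c(1−t)) = 1/(1 − 0.91×0.76) = 1/0.3084 ≈ 3.243.
ΔY = k × ΔG = (−$593 million) / 0.3084 ≈ −$1,923 million.

−$1,923 million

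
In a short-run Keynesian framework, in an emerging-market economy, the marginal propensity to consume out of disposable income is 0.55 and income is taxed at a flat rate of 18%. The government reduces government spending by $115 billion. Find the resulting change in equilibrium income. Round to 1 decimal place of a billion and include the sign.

−$209.5 billion

Expenditure multiplier = 1/(1 − c(1−t)) = 1/(1 − 0.55×0.82) = 1/0.549 ≈ 1.821.
ΔY = k × ΔG = (−$115 billion) / 0.549 ≈ −$209.5 billion.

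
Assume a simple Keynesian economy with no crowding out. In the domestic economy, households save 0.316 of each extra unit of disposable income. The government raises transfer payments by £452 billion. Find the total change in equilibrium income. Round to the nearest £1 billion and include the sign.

+£978 billion

MPC = 1 − MPS = 1 − 0.316 = 0.684.
The transfer change shifts disposable income by +£452 billion, so first-round consumption changes by c·ΔTR = 0.684 × (+£452 billion) = +£309.168 billion.
Expenditure multiplier = 1/(1 − MPC) = 1/(1 − 0.684) = 1/0.316 ≈ 3.165.
The transfer multiplier is c × k ≈ 2.165, so ΔY = k × (c·ΔTR) = (+£309.168 billion) / 0.316 ≈ +£978 billion.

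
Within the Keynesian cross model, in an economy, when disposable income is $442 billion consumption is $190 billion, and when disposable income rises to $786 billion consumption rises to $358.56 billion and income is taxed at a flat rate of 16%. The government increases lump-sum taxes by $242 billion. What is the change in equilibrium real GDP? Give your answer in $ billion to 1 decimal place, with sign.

MPC = ΔC/ΔYd = (358.56 − 190)/(786 − 442) = 168.56/344 = 0.49.
A lump-sum tax change of +$242 billion shifts disposable income by −$242 billion; first-round consumption changes by −c × ΔT = −0.49 × (+$242 billion) = −$118.58 billion.
Expenditure multiplier = 1/(1 − c(1−t)) = 1/(1 − 0.49×0.84) = 1/0.5884 ≈ 1.7.
The tax multiplier is −c × k ≈ −0.833, so ΔY = k × (−c·ΔT) = (−$118.58 billion) / 0.5884 ≈ −$201.5 billion.

−$201.5 billion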